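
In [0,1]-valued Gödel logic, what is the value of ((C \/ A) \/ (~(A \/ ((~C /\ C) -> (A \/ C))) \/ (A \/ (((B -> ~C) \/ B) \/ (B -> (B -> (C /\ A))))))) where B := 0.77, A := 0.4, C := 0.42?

0.77

(C \/ A) = max(0.42, 0.4) = 0.42
~C: Gödel ¬ of 0.42 = 0 (operand ≠ 0)
(~C /\ C) = min(0, 0.42) = 0
(A \/ C) = max(0.4, 0.42) = 0.42
((~C /\ C) -> (A \/ C)): 0 ≤ 0.42, so result = 1
(A \/ ((~C /\ C) -> (A \/ C))) = max(0.4, 1) = 1
~(A \/ ((~C /\ C) -> (A \/ C))): Gödel ¬ of 1 = 0 (operand ≠ 0)
~C: Gödel ¬ of 0.42 = 0 (operand ≠ 0)
(B -> ~C): 0.77 > 0, so result = 0
((B -> ~C) \/ B) = max(0, 0.77) = 0.77
(C /\ A) = min(0.42, 0.4) = 0.4
(B -> (C /\ A)): 0.77 > 0.4, so result = 0.4
(B -> (B -> (C /\ A))): 0.77 > 0.4, so result = 0.4
(((B -> ~C) \/ B) \/ (B -> (B -> (C /\ A)))) = max(0.77, 0.4) = 0.77
(A \/ (((B -> ~C) \/ B) \/ (B -> (B -> (C /\ A))))) = max(0.4, 0.77) = 0.77
(~(A \/ ((~C /\ C) -> (A \/ C))) \/ (A \/ (((B -> ~C) \/ B) \/ (B -> (B -> (C /\ A)))))) = max(0, 0.77) = 0.77
((C \/ A) \/ (~(A \/ ((~C /\ C) -> (A \/ C))) \/ (A \/ (((B -> ~C) \/ B) \/ (B -> (B -> (C /\ A))))))) = max(0.42, 0.77) = 0.77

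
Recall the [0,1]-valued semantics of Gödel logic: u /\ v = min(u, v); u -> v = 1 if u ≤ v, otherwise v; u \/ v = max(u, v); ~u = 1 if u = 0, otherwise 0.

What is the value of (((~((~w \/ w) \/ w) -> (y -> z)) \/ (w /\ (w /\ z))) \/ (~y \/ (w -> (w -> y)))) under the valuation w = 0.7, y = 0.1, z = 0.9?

~w: Gödel ¬ of 0.7 = 0 (operand ≠ 0)
(~w \/ w) = max(0, 0.7) = 0.7
((~w \/ w) \/ w) = max(0.7, 0.7) = 0.7
~((~w \/ w) \/ w): Gödel ¬ of 0.7 = 0 (operand ≠ 0)
(y -> z): 0.1 ≤ 0.9, so result = 1
(~((~w \/ w) \/ w) -> (y -> z)): 0 ≤ 1, so result = 1
(w /\ z) = min(0.7, 0.9) = 0.7
(w /\ (w /\ z)) = min(0.7, 0.7) = 0.7
((~((~w \/ w) \/ w) -> (y -> z)) \/ (w /\ (w /\ z))) = max(1, 0.7) = 1
~y: Gödel ¬ of 0.1 = 0 (operand ≠ 0)
(w -> y): 0.7 > 0.1, so result = 0.1
(w -> (w -> y)): 0.7 > 0.1, so result = 0.1
(~y \/ (w -> (w -> y))) = max(0, 0.1) = 0.1
(((~((~w \/ w) \/ w) -> (y -> z)) \/ (w /\ (w /\ z))) \/ (~y \/ (w -> (w -> y)))) = max(1, 0.1) = 1

1.00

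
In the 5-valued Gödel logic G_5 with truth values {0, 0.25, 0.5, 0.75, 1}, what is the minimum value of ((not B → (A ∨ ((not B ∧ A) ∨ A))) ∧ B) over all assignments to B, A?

The minimum is attained at B = 0, A = 0:
  not B: Gödel ¬ of 0 = 1 (operand is 0)
  not B: Gödel ¬ of 0 = 1 (operand is 0)
  (not B ∧ A) = min(1, 0) = 0
  ((not B ∧ A) ∨ A) = max(0, 0) = 0
  (A ∨ ((not B ∧ A) ∨ A)) = max(0, 0) = 0
  (not B → (A ∨ ((not B ∧ A) ∨ A))): 1 > 0, so result = 0
  ((not B → (A ∨ ((not B ∧ A) ∨ A))) ∧ B) = min(0, 0) = 0
Checking all 25 assignments confirms none give a value below 0.00.

0.00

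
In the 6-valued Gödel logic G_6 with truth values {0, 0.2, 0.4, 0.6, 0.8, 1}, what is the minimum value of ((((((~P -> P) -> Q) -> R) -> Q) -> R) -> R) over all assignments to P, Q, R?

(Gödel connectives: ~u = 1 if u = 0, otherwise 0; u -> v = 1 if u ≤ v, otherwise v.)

0.00

The minimum is attained at P = 0.2, Q = 0, R = 0:
  ~P: Gödel ¬ of 0.2 = 0 (operand ≠ 0)
  (~P -> P): 0 ≤ 0.2, so result = 1
  ((~P -> P) -> Q): 1 > 0, so result = 0
  (((~P -> P) -> Q) -> R): 0 ≤ 0, so result = 1
  ((((~P -> P) -> Q) -> R) -> Q): 1 > 0, so result = 0
  (((((~P -> P) -> Q) -> R) -> Q) -> R): 0 ≤ 0, so result = 1
  ((((((~P -> P) -> Q) -> R) -> Q) -> R) -> R): 1 > 0, so result = 0
Checking all 216 assignments confirms none give a value below 0.00.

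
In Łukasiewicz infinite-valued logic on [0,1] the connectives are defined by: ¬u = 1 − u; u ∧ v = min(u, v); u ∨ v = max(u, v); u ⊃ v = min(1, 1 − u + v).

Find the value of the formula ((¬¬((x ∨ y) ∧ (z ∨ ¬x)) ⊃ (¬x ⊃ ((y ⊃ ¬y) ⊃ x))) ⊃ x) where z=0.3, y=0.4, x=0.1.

(x ∨ y) = max(0.1, 0.4) = 0.4
¬x: Łukasiewicz ¬ gives 1 − 0.1 = 0.9
(z ∨ ¬x) = max(0.3, 0.9) = 0.9
((x ∨ y) ∧ (z ∨ ¬x)) = min(0.4, 0.9) = 0.4
¬((x ∨ y) ∧ (z ∨ ¬x)): Łukasiewicz ¬ gives 1 − 0.4 = 0.6
¬¬((x ∨ y) ∧ (z ∨ ¬x)): Łukasiewicz ¬ gives 1 − 0.6 = 0.4
¬x: Łukasiewicz ¬ gives 1 − 0.1 = 0.9
¬y: Łukasiewicz ¬ gives 1 − 0.4 = 0.6
(y ⊃ ¬y): min(1, 1 − 0.4 + 0.6) = 1
((y ⊃ ¬y) ⊃ x): min(1, 1 − 1 + 0.1) = 0.1
(¬x ⊃ ((y ⊃ ¬y) ⊃ x)): min(1, 1 − 0.9 + 0.1) = 0.2
(¬¬((x ∨ y) ∧ (z ∨ ¬x)) ⊃ (¬x ⊃ ((y ⊃ ¬y) ⊃ x))): min(1, 1 − 0.4 + 0.2) = 0.8
((¬¬((x ∨ y) ∧ (z ∨ ¬x)) ⊃ (¬x ⊃ ((y ⊃ ¬y) ⊃ x))) ⊃ x): min(1, 1 − 0.8 + 0.1) = 0.3

0.30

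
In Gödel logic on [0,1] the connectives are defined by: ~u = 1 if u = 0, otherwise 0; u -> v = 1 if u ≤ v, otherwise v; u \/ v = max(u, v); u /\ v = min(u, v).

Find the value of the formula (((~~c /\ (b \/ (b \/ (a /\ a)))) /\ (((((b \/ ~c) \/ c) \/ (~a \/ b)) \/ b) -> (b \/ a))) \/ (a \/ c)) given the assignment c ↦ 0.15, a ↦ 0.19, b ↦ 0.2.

~c: Gödel ¬ of 0.15 = 0 (operand ≠ 0)
~~c: Gödel ¬ of 0 = 1 (operand is 0)
(a /\ a) = min(0.19, 0.19) = 0.19
(b \/ (a /\ a)) = max(0.2, 0.19) = 0.2
(b \/ (b \/ (a /\ a))) = max(0.2, 0.2) = 0.2
(~~c /\ (b \/ (b \/ (a /\ a)))) = min(1, 0.2) = 0.2
~c: Gödel ¬ of 0.15 = 0 (operand ≠ 0)
(b \/ ~c) = max(0.2, 0) = 0.2
((b \/ ~c) \/ c) = max(0.2, 0.15) = 0.2
~a: Gödel ¬ of 0.19 = 0 (operand ≠ 0)
(~a \/ b) = max(0, 0.2) = 0.2
(((b \/ ~c) \/ c) \/ (~a \/ b)) = max(0.2, 0.2) = 0.2
((((b \/ ~c) \/ c) \/ (~a \/ b)) \/ b) = max(0.2, 0.2) = 0.2
(b \/ a) = max(0.2, 0.19) = 0.2
(((((b \/ ~c) \/ c) \/ (~a \/ b)) \/ b) -> (b \/ a)): 0.2 ≤ 0.2, so result = 1
((~~c /\ (b \/ (b \/ (a /\ a)))) /\ (((((b \/ ~c) \/ c) \/ (~a \/ b)) \/ b) -> (b \/ a))) = min(0.2, 1) = 0.2
(a \/ c) = max(0.19, 0.15) = 0.19
(((~~c /\ (b \/ (b \/ (a /\ a)))) /\ (((((b \/ ~c) \/ c) \/ (~a \/ b)) \/ b) -> (b \/ a))) \/ (a \/ c)) = max(0.2, 0.19) = 0.2

0.20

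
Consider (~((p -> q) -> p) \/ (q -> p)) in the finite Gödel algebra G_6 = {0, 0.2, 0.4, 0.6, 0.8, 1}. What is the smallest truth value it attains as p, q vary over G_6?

0.20

The minimum is attained at p = 0.2, q = 0.4:
  (p -> q): 0.2 ≤ 0.4, so result = 1
  ((p -> q) -> p): 1 > 0.2, so result = 0.2
  ~((p -> q) -> p): Gödel ¬ of 0.2 = 0 (operand ≠ 0)
  (q -> p): 0.4 > 0.2, so result = 0.2
  (~((p -> q) -> p) \/ (q -> p)) = max(0, 0.2) = 0.2
Checking all 36 assignments confirms none give a value below 0.20.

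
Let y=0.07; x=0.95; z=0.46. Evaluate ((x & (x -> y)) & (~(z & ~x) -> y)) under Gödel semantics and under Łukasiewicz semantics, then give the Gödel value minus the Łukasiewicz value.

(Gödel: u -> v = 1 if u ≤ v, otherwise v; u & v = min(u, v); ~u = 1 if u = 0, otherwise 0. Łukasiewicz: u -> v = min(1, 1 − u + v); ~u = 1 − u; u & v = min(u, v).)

-0.05

Gödel evaluation:
  (x -> y): 0.95 > 0.07, so result = 0.07
  (x & (x -> y)) = min(0.95, 0.07) = 0.07
  ~x: Gödel ¬ of 0.95 = 0 (operand ≠ 0)
  (z & ~x) = min(0.46, 0) = 0
  ~(z & ~x): Gödel ¬ of 0 = 1 (operand is 0)
  (~(z & ~x) -> y): 1 > 0.07, so result = 0.07
  ((x & (x -> y)) & (~(z & ~x) -> y)) = min(0.07, 0.07) = 0.07
  Gödel value = 0.07
Łukasiewicz evaluation:
  (x -> y): min(1, 1 − 0.95 + 0.07) = 0.12
  (x & (x -> y)) = min(0.95, 0.12) = 0.12
  ~x: Łukasiewicz ¬ gives 1 − 0.95 = 0.05
  (z & ~x) = min(0.46, 0.05) = 0.05
  ~(z & ~x): Łukasiewicz ¬ gives 1 − 0.05 = 0.95
  (~(z & ~x) -> y): min(1, 1 − 0.95 + 0.07) = 0.12
  ((x & (x -> y)) & (~(z & ~x) -> y)) = min(0.12, 0.12) = 0.12
  Łukasiewicz value = 0.12
Difference: 0.07 − 0.12 = -0.05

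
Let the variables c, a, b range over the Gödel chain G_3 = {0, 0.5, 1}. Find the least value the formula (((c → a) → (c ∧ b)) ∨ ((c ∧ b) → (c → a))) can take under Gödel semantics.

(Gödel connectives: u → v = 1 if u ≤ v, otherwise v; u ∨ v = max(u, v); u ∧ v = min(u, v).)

1.00

Every assignment gives 1. For instance at c = 0, a = 0, b = 0:
  (c → a): 0 ≤ 0, so result = 1
  (c ∧ b) = min(0, 0) = 0
  ((c → a) → (c ∧ b)): 1 > 0, so result = 0
  (c ∧ b) = min(0, 0) = 0
  (c → a): 0 ≤ 0, so result = 1
  ((c ∧ b) → (c → a)): 0 ≤ 1, so result = 1
  (((c → a) → (c ∧ b)) ∨ ((c ∧ b) → (c → a))) = max(0, 1) = 1
All 27 assignments give value 1 — the formula is a G_3-tautology.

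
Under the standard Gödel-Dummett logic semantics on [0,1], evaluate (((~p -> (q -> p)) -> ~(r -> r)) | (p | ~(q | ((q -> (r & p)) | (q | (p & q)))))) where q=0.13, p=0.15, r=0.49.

~p: Gödel ¬ of 0.15 = 0 (operand ≠ 0)
(q -> p): 0.13 ≤ 0.15, so result = 1
(~p -> (q -> p)): 0 ≤ 1, so result = 1
(r -> r): 0.49 ≤ 0.49, so result = 1
~(r -> r): Gödel ¬ of 1 = 0 (operand ≠ 0)
((~p -> (q -> p)) -> ~(r -> r)): 1 > 0, so result = 0
(r & p) = min(0.49, 0.15) = 0.15
(q -> (r & p)): 0.13 ≤ 0.15, so result = 1
(p & q) = min(0.15, 0.13) = 0.13
(q | (p & q)) = max(0.13, 0.13) = 0.13
((q -> (r & p)) | (q | (p & q))) = max(1, 0.13) = 1
(q | ((q -> (r & p)) | (q | (p & q)))) = max(0.13, 1) = 1
~(q | ((q -> (r & p)) | (q | (p & q)))): Gödel ¬ of 1 = 0 (operand ≠ 0)
(p | ~(q | ((q -> (r & p)) | (q | (p & q))))) = max(0.15, 0) = 0.15
(((~p -> (q -> p)) -> ~(r -> r)) | (p | ~(q | ((q -> (r & p)) | (q | (p & q)))))) = max(0, 0.15) = 0.15

0.15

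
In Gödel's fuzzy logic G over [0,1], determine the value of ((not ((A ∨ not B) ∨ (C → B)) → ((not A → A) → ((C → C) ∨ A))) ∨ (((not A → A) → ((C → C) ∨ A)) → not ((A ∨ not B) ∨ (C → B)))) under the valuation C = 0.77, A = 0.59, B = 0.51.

not B: Gödel ¬ of 0.51 = 0 (operand ≠ 0)
(A ∨ not B) = max(0.59, 0) = 0.59
(C → B): 0.77 > 0.51, so result = 0.51
((A ∨ not B) ∨ (C → B)) = max(0.59, 0.51) = 0.59
not ((A ∨ not B) ∨ (C → B)): Gödel ¬ of 0.59 = 0 (operand ≠ 0)
not A: Gödel ¬ of 0.59 = 0 (operand ≠ 0)
(not A → A): 0 ≤ 0.59, so result = 1
(C → C): 0.77 ≤ 0.77, so result = 1
((C → C) ∨ A) = max(1, 0.59) = 1
((not A → A) → ((C → C) ∨ A)): 1 ≤ 1, so result = 1
(not ((A ∨ not B) ∨ (C → B)) → ((not A → A) → ((C → C) ∨ A))): 0 ≤ 1, so result = 1
not A: Gödel ¬ of 0.59 = 0 (operand ≠ 0)
(not A → A): 0 ≤ 0.59, so result = 1
(C → C): 0.77 ≤ 0.77, so result = 1
((C → C) ∨ A) = max(1, 0.59) = 1
((not A → A) → ((C → C) ∨ A)): 1 ≤ 1, so result = 1
not B: Gödel ¬ of 0.51 = 0 (operand ≠ 0)
(A ∨ not B) = max(0.59, 0) = 0.59
(C → B): 0.77 > 0.51, so result = 0.51
((A ∨ not B) ∨ (C → B)) = max(0.59, 0.51) = 0.59
not ((A ∨ not B) ∨ (C → B)): Gödel ¬ of 0.59 = 0 (operand ≠ 0)
(((not A → A) → ((C → C) ∨ A)) → not ((A ∨ not B) ∨ (C → B))): 1 > 0, so result = 0
((not ((A ∨ not B) ∨ (C → B)) → ((not A → A) → ((C → C) ∨ A))) ∨ (((not A → A) → ((C → C) ∨ A)) → not ((A ∨ not B) ∨ (C → B)))) = max(1, 0) = 1

1.00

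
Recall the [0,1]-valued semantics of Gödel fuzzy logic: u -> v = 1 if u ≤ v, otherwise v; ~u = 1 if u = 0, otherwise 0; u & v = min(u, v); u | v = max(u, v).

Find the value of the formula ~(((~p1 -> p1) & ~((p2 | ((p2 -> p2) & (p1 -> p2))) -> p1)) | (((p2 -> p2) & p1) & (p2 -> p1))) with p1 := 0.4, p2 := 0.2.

0.00

~p1: Gödel ¬ of 0.4 = 0 (operand ≠ 0)
(~p1 -> p1): 0 ≤ 0.4, so result = 1
(p2 -> p2): 0.2 ≤ 0.2, so result = 1
(p1 -> p2): 0.4 > 0.2, so result = 0.2
((p2 -> p2) & (p1 -> p2)) = min(1, 0.2) = 0.2
(p2 | ((p2 -> p2) & (p1 -> p2))) = max(0.2, 0.2) = 0.2
((p2 | ((p2 -> p2) & (p1 -> p2))) -> p1): 0.2 ≤ 0.4, so result = 1
~((p2 | ((p2 -> p2) & (p1 -> p2))) -> p1): Gödel ¬ of 1 = 0 (operand ≠ 0)
((~p1 -> p1) & ~((p2 | ((p2 -> p2) & (p1 -> p2))) -> p1)) = min(1, 0) = 0
(p2 -> p2): 0.2 ≤ 0.2, so result = 1
((p2 -> p2) & p1) = min(1, 0.4) = 0.4
(p2 -> p1): 0.2 ≤ 0.4, so result = 1
(((p2 -> p2) & p1) & (p2 -> p1)) = min(0.4, 1) = 0.4
(((~p1 -> p1) & ~((p2 | ((p2 -> p2) & (p1 -> p2))) -> p1)) | (((p2 -> p2) & p1) & (p2 -> p1))) = max(0, 0.4) = 0.4
~(((~p1 -> p1) & ~((p2 | ((p2 -> p2) & (p1 -> p2))) -> p1)) | (((p2 -> p2) & p1) & (p2 -> p1))): Gödel ¬ of 0.4 = 0 (operand ≠ 0)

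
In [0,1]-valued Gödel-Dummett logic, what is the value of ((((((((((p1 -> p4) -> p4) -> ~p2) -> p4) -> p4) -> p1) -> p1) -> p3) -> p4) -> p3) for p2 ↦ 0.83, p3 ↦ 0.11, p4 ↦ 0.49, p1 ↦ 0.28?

(p1 -> p4): 0.28 ≤ 0.49, so result = 1
((p1 -> p4) -> p4): 1 > 0.49, so result = 0.49
~p2: Gödel ¬ of 0.83 = 0 (operand ≠ 0)
(((p1 -> p4) -> p4) -> ~p2): 0.49 > 0, so result = 0
((((p1 -> p4) -> p4) -> ~p2) -> p4): 0 ≤ 0.49, so result = 1
(((((p1 -> p4) -> p4) -> ~p2) -> p4) -> p4): 1 > 0.49, so result = 0.49
((((((p1 -> p4) -> p4) -> ~p2) -> p4) -> p4) -> p1): 0.49 > 0.28, so result = 0.28
(((((((p1 -> p4) -> p4) -> ~p2) -> p4) -> p4) -> p1) -> p1): 0.28 ≤ 0.28, so result = 1
((((((((p1 -> p4) -> p4) -> ~p2) -> p4) -> p4) -> p1) -> p1) -> p3): 1 > 0.11, so result = 0.11
(((((((((p1 -> p4) -> p4) -> ~p2) -> p4) -> p4) -> p1) -> p1) -> p3) -> p4): 0.11 ≤ 0.49, so result = 1
((((((((((p1 -> p4) -> p4) -> ~p2) -> p4) -> p4) -> p1) -> p1) -> p3) -> p4) -> p3): 1 > 0.11, so result = 0.11

0.11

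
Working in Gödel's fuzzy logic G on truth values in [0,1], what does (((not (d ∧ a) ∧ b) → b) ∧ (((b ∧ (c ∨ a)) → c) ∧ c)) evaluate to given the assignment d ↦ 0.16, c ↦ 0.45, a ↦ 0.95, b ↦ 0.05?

(d ∧ a) = min(0.16, 0.95) = 0.16
not (d ∧ a): Gödel ¬ of 0.16 = 0 (operand ≠ 0)
(not (d ∧ a) ∧ b) = min(0, 0.05) = 0
((not (d ∧ a) ∧ b) → b): 0 ≤ 0.05, so result = 1
(c ∨ a) = max(0.45, 0.95) = 0.95
(b ∧ (c ∨ a)) = min(0.05, 0.95) = 0.05
((b ∧ (c ∨ a)) → c): 0.05 ≤ 0.45, so result = 1
(((b ∧ (c ∨ a)) → c) ∧ c) = min(1, 0.45) = 0.45
(((not (d ∧ a) ∧ b) → b) ∧ (((b ∧ (c ∨ a)) → c) ∧ c)) = min(1, 0.45) = 0.45

0.45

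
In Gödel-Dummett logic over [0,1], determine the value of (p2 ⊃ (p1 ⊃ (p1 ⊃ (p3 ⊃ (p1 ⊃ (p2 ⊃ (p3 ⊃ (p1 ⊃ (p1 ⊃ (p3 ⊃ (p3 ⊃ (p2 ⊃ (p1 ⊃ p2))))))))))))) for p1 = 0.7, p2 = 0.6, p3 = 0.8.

1.00

(p1 ⊃ p2): 0.7 > 0.6, so result = 0.6
(p2 ⊃ (p1 ⊃ p2)): 0.6 ≤ 0.6, so result = 1
(p3 ⊃ (p2 ⊃ (p1 ⊃ p2))): 0.8 ≤ 1, so result = 1
(p3 ⊃ (p3 ⊃ (p2 ⊃ (p1 ⊃ p2)))): 0.8 ≤ 1, so result = 1
(p1 ⊃ (p3 ⊃ (p3 ⊃ (p2 ⊃ (p1 ⊃ p2))))): 0.7 ≤ 1, so result = 1
(p1 ⊃ (p1 ⊃ (p3 ⊃ (p3 ⊃ (p2 ⊃ (p1 ⊃ p2)))))): 0.7 ≤ 1, so result = 1
(p3 ⊃ (p1 ⊃ (p1 ⊃ (p3 ⊃ (p3 ⊃ (p2 ⊃ (p1 ⊃ p2))))))): 0.8 ≤ 1, so result = 1
(p2 ⊃ (p3 ⊃ (p1 ⊃ (p1 ⊃ (p3 ⊃ (p3 ⊃ (p2 ⊃ (p1 ⊃ p2)))))))): 0.6 ≤ 1, so result = 1
(p1 ⊃ (p2 ⊃ (p3 ⊃ (p1 ⊃ (p1 ⊃ (p3 ⊃ (p3 ⊃ (p2 ⊃ (p1 ⊃ p2))))))))): 0.7 ≤ 1, so result = 1
(p3 ⊃ (p1 ⊃ (p2 ⊃ (p3 ⊃ (p1 ⊃ (p1 ⊃ (p3 ⊃ (p3 ⊃ (p2 ⊃ (p1 ⊃ p2)))))))))): 0.8 ≤ 1, so result = 1
(p1 ⊃ (p3 ⊃ (p1 ⊃ (p2 ⊃ (p3 ⊃ (p1 ⊃ (p1 ⊃ (p3 ⊃ (p3 ⊃ (p2 ⊃ (p1 ⊃ p2))))))))))): 0.7 ≤ 1, so result = 1
(p1 ⊃ (p1 ⊃ (p3 ⊃ (p1 ⊃ (p2 ⊃ (p3 ⊃ (p1 ⊃ (p1 ⊃ (p3 ⊃ (p3 ⊃ (p2 ⊃ (p1 ⊃ p2)))))))))))): 0.7 ≤ 1, so result = 1
(p2 ⊃ (p1 ⊃ (p1 ⊃ (p3 ⊃ (p1 ⊃ (p2 ⊃ (p3 ⊃ (p1 ⊃ (p1 ⊃ (p3 ⊃ (p3 ⊃ (p2 ⊃ (p1 ⊃ p2))))))))))))): 0.6 ≤ 1, so result = 1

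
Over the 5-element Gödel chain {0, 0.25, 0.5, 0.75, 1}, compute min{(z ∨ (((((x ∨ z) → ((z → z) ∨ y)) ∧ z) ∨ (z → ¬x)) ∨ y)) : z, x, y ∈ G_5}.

The minimum is attained at z = 0.25, x = 0.25, y = 0:
  (x ∨ z) = max(0.25, 0.25) = 0.25
  (z → z): 0.25 ≤ 0.25, so result = 1
  ((z → z) ∨ y) = max(1, 0) = 1
  ((x ∨ z) → ((z → z) ∨ y)): 0.25 ≤ 1, so result = 1
  (((x ∨ z) → ((z → z) ∨ y)) ∧ z) = min(1, 0.25) = 0.25
  ¬x: Gödel ¬ of 0.25 = 0 (operand ≠ 0)
  (z → ¬x): 0.25 > 0, so result = 0
  ((((x ∨ z) → ((z → z) ∨ y)) ∧ z) ∨ (z → ¬x)) = max(0.25, 0) = 0.25
  (((((x ∨ z) → ((z → z) ∨ y)) ∧ z) ∨ (z → ¬x)) ∨ y) = max(0.25, 0) = 0.25
  (z ∨ (((((x ∨ z) → ((z → z) ∨ y)) ∧ z) ∨ (z → ¬x)) ∨ y)) = max(0.25, 0.25) = 0.25
Checking all 125 assignments confirms none give a value below 0.25.

0.25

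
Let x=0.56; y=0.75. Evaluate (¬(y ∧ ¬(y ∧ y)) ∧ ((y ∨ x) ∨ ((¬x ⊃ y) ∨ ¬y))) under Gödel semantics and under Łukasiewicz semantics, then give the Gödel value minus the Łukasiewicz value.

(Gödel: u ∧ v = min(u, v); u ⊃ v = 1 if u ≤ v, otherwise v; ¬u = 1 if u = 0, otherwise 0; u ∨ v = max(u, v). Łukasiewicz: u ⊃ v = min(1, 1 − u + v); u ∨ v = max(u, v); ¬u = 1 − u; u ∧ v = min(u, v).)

Gödel evaluation:
  (y ∧ y) = min(0.75, 0.75) = 0.75
  ¬(y ∧ y): Gödel ¬ of 0.75 = 0 (operand ≠ 0)
  (y ∧ ¬(y ∧ y)) = min(0.75, 0) = 0
  ¬(y ∧ ¬(y ∧ y)): Gödel ¬ of 0 = 1 (operand is 0)
  (y ∨ x) = max(0.75, 0.56) = 0.75
  ¬x: Gödel ¬ of 0.56 = 0 (operand ≠ 0)
  (¬x ⊃ y): 0 ≤ 0.75, so result = 1
  ¬y: Gödel ¬ of 0.75 = 0 (operand ≠ 0)
  ((¬x ⊃ y) ∨ ¬y) = max(1, 0) = 1
  ((y ∨ x) ∨ ((¬x ⊃ y) ∨ ¬y)) = max(0.75, 1) = 1
  (¬(y ∧ ¬(y ∧ y)) ∧ ((y ∨ x) ∨ ((¬x ⊃ y) ∨ ¬y))) = min(1, 1) = 1
  Gödel value = 1
Łukasiewicz evaluation:
  (y ∧ y) = min(0.75, 0.75) = 0.75
  ¬(y ∧ y): Łukasiewicz ¬ gives 1 − 0.75 = 0.25
  (y ∧ ¬(y ∧ y)) = min(0.75, 0.25) = 0.25
  ¬(y ∧ ¬(y ∧ y)): Łukasiewicz ¬ gives 1 − 0.25 = 0.75
  (y ∨ x) = max(0.75, 0.56) = 0.75
  ¬x: Łukasiewicz ¬ gives 1 − 0.56 = 0.44
  (¬x ⊃ y): min(1, 1 − 0.44 + 0.75) = 1
  ¬y: Łukasiewicz ¬ gives 1 − 0.75 = 0.25
  ((¬x ⊃ y) ∨ ¬y) = max(1, 0.25) = 1
  ((y ∨ x) ∨ ((¬x ⊃ y) ∨ ¬y)) = max(0.75, 1) = 1
  (¬(y ∧ ¬(y ∧ y)) ∧ ((y ∨ x) ∨ ((¬x ⊃ y) ∨ ¬y))) = min(0.75, 1) = 0.75
  Łukasiewicz value = 0.75
Difference: 1 − 0.75 = 0.25

0.25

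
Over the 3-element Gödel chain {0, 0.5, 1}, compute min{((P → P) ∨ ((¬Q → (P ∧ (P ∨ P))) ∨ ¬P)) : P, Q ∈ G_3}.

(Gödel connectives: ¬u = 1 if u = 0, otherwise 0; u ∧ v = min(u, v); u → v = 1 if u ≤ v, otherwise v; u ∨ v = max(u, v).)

1.00

Every assignment gives 1. For instance at P = 0, Q = 0:
  (P → P): 0 ≤ 0, so result = 1
  ¬Q: Gödel ¬ of 0 = 1 (operand is 0)
  (P ∨ P) = max(0, 0) = 0
  (P ∧ (P ∨ P)) = min(0, 0) = 0
  (¬Q → (P ∧ (P ∨ P))): 1 > 0, so result = 0
  ¬P: Gödel ¬ of 0 = 1 (operand is 0)
  ((¬Q → (P ∧ (P ∨ P))) ∨ ¬P) = max(0, 1) = 1
  ((P → P) ∨ ((¬Q → (P ∧ (P ∨ P))) ∨ ¬P)) = max(1, 1) = 1
All 9 assignments give value 1 — the formula is a G_3-tautology.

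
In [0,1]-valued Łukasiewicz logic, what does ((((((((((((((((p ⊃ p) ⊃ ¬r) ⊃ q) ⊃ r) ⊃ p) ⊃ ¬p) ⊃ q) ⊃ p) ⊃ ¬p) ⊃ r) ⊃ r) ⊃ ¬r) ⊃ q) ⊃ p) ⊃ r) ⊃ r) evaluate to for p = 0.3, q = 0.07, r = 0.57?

(p ⊃ p): min(1, 1 − 0.3 + 0.3) = 1
¬r: Łukasiewicz ¬ gives 1 − 0.57 = 0.43
((p ⊃ p) ⊃ ¬r): min(1, 1 − 1 + 0.43) = 0.43
(((p ⊃ p) ⊃ ¬r) ⊃ q): min(1, 1 − 0.43 + 0.07) = 0.64
((((p ⊃ p) ⊃ ¬r) ⊃ q) ⊃ r): min(1, 1 − 0.64 + 0.57) = 0.93
(((((p ⊃ p) ⊃ ¬r) ⊃ q) ⊃ r) ⊃ p): min(1, 1 − 0.93 + 0.3) = 0.37
¬p: Łukasiewicz ¬ gives 1 − 0.3 = 0.7
((((((p ⊃ p) ⊃ ¬r) ⊃ q) ⊃ r) ⊃ p) ⊃ ¬p): min(1, 1 − 0.37 + 0.7) = 1
(((((((p ⊃ p) ⊃ ¬r) ⊃ q) ⊃ r) ⊃ p) ⊃ ¬p) ⊃ q): min(1, 1 − 1 + 0.07) = 0.07
((((((((p ⊃ p) ⊃ ¬r) ⊃ q) ⊃ r) ⊃ p) ⊃ ¬p) ⊃ q) ⊃ p): min(1, 1 − 0.07 + 0.3) = 1
¬p: Łukasiewicz ¬ gives 1 − 0.3 = 0.7
(((((((((p ⊃ p) ⊃ ¬r) ⊃ q) ⊃ r) ⊃ p) ⊃ ¬p) ⊃ q) ⊃ p) ⊃ ¬p): min(1, 1 − 1 + 0.7) = 0.7
((((((((((p ⊃ p) ⊃ ¬r) ⊃ q) ⊃ r) ⊃ p) ⊃ ¬p) ⊃ q) ⊃ p) ⊃ ¬p) ⊃ r): min(1, 1 − 0.7 + 0.57) = 0.87
(((((((((((p ⊃ p) ⊃ ¬r) ⊃ q) ⊃ r) ⊃ p) ⊃ ¬p) ⊃ q) ⊃ p) ⊃ ¬p) ⊃ r) ⊃ r): min(1, 1 − 0.87 + 0.57) = 0.7
¬r: Łukasiewicz ¬ gives 1 − 0.57 = 0.43
((((((((((((p ⊃ p) ⊃ ¬r) ⊃ q) ⊃ r) ⊃ p) ⊃ ¬p) ⊃ q) ⊃ p) ⊃ ¬p) ⊃ r) ⊃ r) ⊃ ¬r): min(1, 1 − 0.7 + 0.43) = 0.73
(((((((((((((p ⊃ p) ⊃ ¬r) ⊃ q) ⊃ r) ⊃ p) ⊃ ¬p) ⊃ q) ⊃ p) ⊃ ¬p) ⊃ r) ⊃ r) ⊃ ¬r) ⊃ q): min(1, 1 − 0.73 + 0.07) = 0.34
((((((((((((((p ⊃ p) ⊃ ¬r) ⊃ q) ⊃ r) ⊃ p) ⊃ ¬p) ⊃ q) ⊃ p) ⊃ ¬p) ⊃ r) ⊃ r) ⊃ ¬r) ⊃ q) ⊃ p): min(1, 1 − 0.34 + 0.3) = 0.96
(((((((((((((((p ⊃ p) ⊃ ¬r) ⊃ q) ⊃ r) ⊃ p) ⊃ ¬p) ⊃ q) ⊃ p) ⊃ ¬p) ⊃ r) ⊃ r) ⊃ ¬r) ⊃ q) ⊃ p) ⊃ r): min(1, 1 − 0.96 + 0.57) = 0.61
((((((((((((((((p ⊃ p) ⊃ ¬r) ⊃ q) ⊃ r) ⊃ p) ⊃ ¬p) ⊃ q) ⊃ p) ⊃ ¬p) ⊃ r) ⊃ r) ⊃ ¬r) ⊃ q) ⊃ p) ⊃ r) ⊃ r): min(1, 1 − 0.61 + 0.57) = 0.96

0.96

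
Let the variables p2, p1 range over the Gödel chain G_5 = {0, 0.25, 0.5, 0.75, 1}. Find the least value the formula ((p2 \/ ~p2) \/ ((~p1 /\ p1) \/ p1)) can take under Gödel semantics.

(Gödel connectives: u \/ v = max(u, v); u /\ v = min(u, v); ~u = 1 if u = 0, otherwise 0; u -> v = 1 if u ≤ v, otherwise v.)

0.25

The minimum is attained at p2 = 0.25, p1 = 0:
  ~p2: Gödel ¬ of 0.25 = 0 (operand ≠ 0)
  (p2 \/ ~p2) = max(0.25, 0) = 0.25
  ~p1: Gödel ¬ of 0 = 1 (operand is 0)
  (~p1 /\ p1) = min(1, 0) = 0
  ((~p1 /\ p1) \/ p1) = max(0, 0) = 0
  ((p2 \/ ~p2) \/ ((~p1 /\ p1) \/ p1)) = max(0.25, 0) = 0.25
Checking all 25 assignments confirms none give a value below 0.25.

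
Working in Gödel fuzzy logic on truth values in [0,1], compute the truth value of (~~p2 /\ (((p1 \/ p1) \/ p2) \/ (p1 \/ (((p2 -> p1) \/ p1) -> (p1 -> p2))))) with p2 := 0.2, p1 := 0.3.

0.30

~p2: Gödel ¬ of 0.2 = 0 (operand ≠ 0)
~~p2: Gödel ¬ of 0 = 1 (operand is 0)
(p1 \/ p1) = max(0.3, 0.3) = 0.3
((p1 \/ p1) \/ p2) = max(0.3, 0.2) = 0.3
(p2 -> p1): 0.2 ≤ 0.3, so result = 1
((p2 -> p1) \/ p1) = max(1, 0.3) = 1
(p1 -> p2): 0.3 > 0.2, so result = 0.2
(((p2 -> p1) \/ p1) -> (p1 -> p2)): 1 > 0.2, so result = 0.2
(p1 \/ (((p2 -> p1) \/ p1) -> (p1 -> p2))) = max(0.3, 0.2) = 0.3
(((p1 \/ p1) \/ p2) \/ (p1 \/ (((p2 -> p1) \/ p1) -> (p1 -> p2)))) = max(0.3, 0.3) = 0.3
(~~p2 /\ (((p1 \/ p1) \/ p2) \/ (p1 \/ (((p2 -> p1) \/ p1) -> (p1 -> p2))))) = min(1, 0.3) = 0.3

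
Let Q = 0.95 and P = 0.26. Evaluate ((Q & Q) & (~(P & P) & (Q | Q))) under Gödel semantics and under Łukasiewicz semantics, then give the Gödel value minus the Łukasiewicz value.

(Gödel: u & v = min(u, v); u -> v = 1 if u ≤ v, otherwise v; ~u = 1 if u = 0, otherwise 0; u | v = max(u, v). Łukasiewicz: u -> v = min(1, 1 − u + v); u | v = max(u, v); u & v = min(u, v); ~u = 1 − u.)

Gödel evaluation:
  (Q & Q) = min(0.95, 0.95) = 0.95
  (P & P) = min(0.26, 0.26) = 0.26
  ~(P & P): Gödel ¬ of 0.26 = 0 (operand ≠ 0)
  (Q | Q) = max(0.95, 0.95) = 0.95
  (~(P & P) & (Q | Q)) = min(0, 0.95) = 0
  ((Q & Q) & (~(P & P) & (Q | Q))) = min(0.95, 0) = 0
  Gödel value = 0
Łukasiewicz evaluation:
  (Q & Q) = min(0.95, 0.95) = 0.95
  (P & P) = min(0.26, 0.26) = 0.26
  ~(P & P): Łukasiewicz ¬ gives 1 − 0.26 = 0.74
  (Q | Q) = max(0.95, 0.95) = 0.95
  (~(P & P) & (Q | Q)) = min(0.74, 0.95) = 0.74
  ((Q & Q) & (~(P & P) & (Q | Q))) = min(0.95, 0.74) = 0.74
  Łukasiewicz value = 0.74
Difference: 0 − 0.74 = -0.74

-0.74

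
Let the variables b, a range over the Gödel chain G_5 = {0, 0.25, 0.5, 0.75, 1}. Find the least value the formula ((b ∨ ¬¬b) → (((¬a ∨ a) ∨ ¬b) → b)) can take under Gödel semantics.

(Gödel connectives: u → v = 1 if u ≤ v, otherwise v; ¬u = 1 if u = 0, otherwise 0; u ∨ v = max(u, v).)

0.25

The minimum is attained at b = 0.25, a = 0:
  ¬b: Gödel ¬ of 0.25 = 0 (operand ≠ 0)
  ¬¬b: Gödel ¬ of 0 = 1 (operand is 0)
  (b ∨ ¬¬b) = max(0.25, 1) = 1
  ¬a: Gödel ¬ of 0 = 1 (operand is 0)
  (¬a ∨ a) = max(1, 0) = 1
  ¬b: Gödel ¬ of 0.25 = 0 (operand ≠ 0)
  ((¬a ∨ a) ∨ ¬b) = max(1, 0) = 1
  (((¬a ∨ a) ∨ ¬b) → b): 1 > 0.25, so result = 0.25
  ((b ∨ ¬¬b) → (((¬a ∨ a) ∨ ¬b) → b)): 1 > 0.25, so result = 0.25
Checking all 25 assignments confirms none give a value below 0.25.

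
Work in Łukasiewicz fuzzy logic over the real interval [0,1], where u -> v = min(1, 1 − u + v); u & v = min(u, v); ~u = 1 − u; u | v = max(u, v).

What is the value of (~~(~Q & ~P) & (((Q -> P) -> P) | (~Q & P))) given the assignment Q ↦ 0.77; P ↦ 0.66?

~Q: Łukasiewicz ¬ gives 1 − 0.77 = 0.23
~P: Łukasiewicz ¬ gives 1 − 0.66 = 0.34
(~Q & ~P) = min(0.23, 0.34) = 0.23
~(~Q & ~P): Łukasiewicz ¬ gives 1 − 0.23 = 0.77
~~(~Q & ~P): Łukasiewicz ¬ gives 1 − 0.77 = 0.23
(Q -> P): min(1, 1 − 0.77 + 0.66) = 0.89
((Q -> P) -> P): min(1, 1 − 0.89 + 0.66) = 0.77
~Q: Łukasiewicz ¬ gives 1 − 0.77 = 0.23
(~Q & P) = min(0.23, 0.66) = 0.23
(((Q -> P) -> P) | (~Q & P)) = max(0.77, 0.23) = 0.77
(~~(~Q & ~P) & (((Q -> P) -> P) | (~Q & P))) = min(0.23, 0.77) = 0.23

0.23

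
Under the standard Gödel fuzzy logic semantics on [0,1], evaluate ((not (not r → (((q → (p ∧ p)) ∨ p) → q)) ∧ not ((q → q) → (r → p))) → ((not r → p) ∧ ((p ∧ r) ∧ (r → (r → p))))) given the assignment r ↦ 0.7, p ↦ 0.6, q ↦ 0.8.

1.00

not r: Gödel ¬ of 0.7 = 0 (operand ≠ 0)
(p ∧ p) = min(0.6, 0.6) = 0.6
(q → (p ∧ p)): 0.8 > 0.6, so result = 0.6
((q → (p ∧ p)) ∨ p) = max(0.6, 0.6) = 0.6
(((q → (p ∧ p)) ∨ p) → q): 0.6 ≤ 0.8, so result = 1
(not r → (((q → (p ∧ p)) ∨ p) → q)): 0 ≤ 1, so result = 1
not (not r → (((q → (p ∧ p)) ∨ p) → q)): Gödel ¬ of 1 = 0 (operand ≠ 0)
(q → q): 0.8 ≤ 0.8, so result = 1
(r → p): 0.7 > 0.6, so result = 0.6
((q → q) → (r → p)): 1 > 0.6, so result = 0.6
not ((q → q) → (r → p)): Gödel ¬ of 0.6 = 0 (operand ≠ 0)
(not (not r → (((q → (p ∧ p)) ∨ p) → q)) ∧ not ((q → q) → (r → p))) = min(0, 0) = 0
not r: Gödel ¬ of 0.7 = 0 (operand ≠ 0)
(not r → p): 0 ≤ 0.6, so result = 1
(p ∧ r) = min(0.6, 0.7) = 0.6
(r → p): 0.7 > 0.6, so result = 0.6
(r → (r → p)): 0.7 > 0.6, so result = 0.6
((p ∧ r) ∧ (r → (r → p))) = min(0.6, 0.6) = 0.6
((not r → p) ∧ ((p ∧ r) ∧ (r → (r → p)))) = min(1, 0.6) = 0.6
((not (not r → (((q → (p ∧ p)) ∨ p) → q)) ∧ not ((q → q) → (r → p))) → ((not r → p) ∧ ((p ∧ r) ∧ (r → (r → p))))): 0 ≤ 0.6, so result = 1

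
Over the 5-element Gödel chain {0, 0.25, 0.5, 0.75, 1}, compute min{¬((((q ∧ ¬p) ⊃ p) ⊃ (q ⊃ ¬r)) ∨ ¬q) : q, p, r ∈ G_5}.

The minimum is attained at q = 0, p = 0, r = 0:
  ¬p: Gödel ¬ of 0 = 1 (operand is 0)
  (q ∧ ¬p) = min(0, 1) = 0
  ((q ∧ ¬p) ⊃ p): 0 ≤ 0, so result = 1
  ¬r: Gödel ¬ of 0 = 1 (operand is 0)
  (q ⊃ ¬r): 0 ≤ 1, so result = 1
  (((q ∧ ¬p) ⊃ p) ⊃ (q ⊃ ¬r)): 1 ≤ 1, so result = 1
  ¬q: Gödel ¬ of 0 = 1 (operand is 0)
  ((((q ∧ ¬p) ⊃ p) ⊃ (q ⊃ ¬r)) ∨ ¬q) = max(1, 1) = 1
  ¬((((q ∧ ¬p) ⊃ p) ⊃ (q ⊃ ¬r)) ∨ ¬q): Gödel ¬ of 1 = 0 (operand ≠ 0)
Checking all 125 assignments confirms none give a value below 0.00.

0.00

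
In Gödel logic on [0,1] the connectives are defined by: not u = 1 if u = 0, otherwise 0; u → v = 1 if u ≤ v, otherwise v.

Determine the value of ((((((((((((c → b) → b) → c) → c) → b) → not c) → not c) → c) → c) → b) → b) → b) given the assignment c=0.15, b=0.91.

(c → b): 0.15 ≤ 0.91, so result = 1
((c → b) → b): 1 > 0.91, so result = 0.91
(((c → b) → b) → c): 0.91 > 0.15, so result = 0.15
((((c → b) → b) → c) → c): 0.15 ≤ 0.15, so result = 1
(((((c → b) → b) → c) → c) → b): 1 > 0.91, so result = 0.91
not c: Gödel ¬ of 0.15 = 0 (operand ≠ 0)
((((((c → b) → b) → c) → c) → b) → not c): 0.91 > 0, so result = 0
not c: Gödel ¬ of 0.15 = 0 (operand ≠ 0)
(((((((c → b) → b) → c) → c) → b) → not c) → not c): 0 ≤ 0, so result = 1
((((((((c → b) → b) → c) → c) → b) → not c) → not c) → c): 1 > 0.15, so result = 0.15
(((((((((c → b) → b) → c) → c) → b) → not c) → not c) → c) → c): 0.15 ≤ 0.15, so result = 1
((((((((((c → b) → b) → c) → c) → b) → not c) → not c) → c) → c) → b): 1 > 0.91, so result = 0.91
(((((((((((c → b) → b) → c) → c) → b) → not c) → not c) → c) → c) → b) → b): 0.91 ≤ 0.91, so result = 1
((((((((((((c → b) → b) → c) → c) → b) → not c) → not c) → c) → c) → b) → b) → b): 1 > 0.91, so result = 0.91

0.91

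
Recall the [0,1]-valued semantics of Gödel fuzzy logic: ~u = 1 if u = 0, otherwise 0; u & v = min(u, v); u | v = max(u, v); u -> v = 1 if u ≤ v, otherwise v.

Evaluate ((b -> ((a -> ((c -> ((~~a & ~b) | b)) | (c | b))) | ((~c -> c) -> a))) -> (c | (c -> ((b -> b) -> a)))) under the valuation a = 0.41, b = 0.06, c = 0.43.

~a: Gödel ¬ of 0.41 = 0 (operand ≠ 0)
~~a: Gödel ¬ of 0 = 1 (operand is 0)
~b: Gödel ¬ of 0.06 = 0 (operand ≠ 0)
(~~a & ~b) = min(1, 0) = 0
((~~a & ~b) | b) = max(0, 0.06) = 0.06
(c -> ((~~a & ~b) | b)): 0.43 > 0.06, so result = 0.06
(c | b) = max(0.43, 0.06) = 0.43
((c -> ((~~a & ~b) | b)) | (c | b)) = max(0.06, 0.43) = 0.43
(a -> ((c -> ((~~a & ~b) | b)) | (c | b))): 0.41 ≤ 0.43, so result = 1
~c: Gödel ¬ of 0.43 = 0 (operand ≠ 0)
(~c -> c): 0 ≤ 0.43, so result = 1
((~c -> c) -> a): 1 > 0.41, so result = 0.41
((a -> ((c -> ((~~a & ~b) | b)) | (c | b))) | ((~c -> c) -> a)) = max(1, 0.41) = 1
(b -> ((a -> ((c -> ((~~a & ~b) | b)) | (c | b))) | ((~c -> c) -> a))): 0.06 ≤ 1, so result = 1
(b -> b): 0.06 ≤ 0.06, so result = 1
((b -> b) -> a): 1 > 0.41, so result = 0.41
(c -> ((b -> b) -> a)): 0.43 > 0.41, so result = 0.41
(c | (c -> ((b -> b) -> a))) = max(0.43, 0.41) = 0.43
((b -> ((a -> ((c -> ((~~a & ~b) | b)) | (c | b))) | ((~c -> c) -> a))) -> (c | (c -> ((b -> b) -> a)))): 1 > 0.43, so result = 0.43

0.43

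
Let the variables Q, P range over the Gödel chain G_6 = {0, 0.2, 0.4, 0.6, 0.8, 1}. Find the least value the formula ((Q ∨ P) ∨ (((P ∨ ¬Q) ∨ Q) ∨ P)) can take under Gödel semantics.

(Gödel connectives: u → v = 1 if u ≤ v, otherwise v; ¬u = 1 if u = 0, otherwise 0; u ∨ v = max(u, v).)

The minimum is attained at Q = 0.2, P = 0:
  (Q ∨ P) = max(0.2, 0) = 0.2
  ¬Q: Gödel ¬ of 0.2 = 0 (operand ≠ 0)
  (P ∨ ¬Q) = max(0, 0) = 0
  ((P ∨ ¬Q) ∨ Q) = max(0, 0.2) = 0.2
  (((P ∨ ¬Q) ∨ Q) ∨ P) = max(0.2, 0) = 0.2
  ((Q ∨ P) ∨ (((P ∨ ¬Q) ∨ Q) ∨ P)) = max(0.2, 0.2) = 0.2
Checking all 36 assignments confirms none give a value below 0.20.

0.20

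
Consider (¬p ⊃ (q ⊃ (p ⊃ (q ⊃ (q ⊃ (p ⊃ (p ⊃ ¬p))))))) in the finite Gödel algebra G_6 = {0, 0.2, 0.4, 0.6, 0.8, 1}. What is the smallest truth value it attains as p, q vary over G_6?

1.00

Every assignment gives 1. For instance at p = 0, q = 0:
  ¬p: Gödel ¬ of 0 = 1 (operand is 0)
  ¬p: Gödel ¬ of 0 = 1 (operand is 0)
  (p ⊃ ¬p): 0 ≤ 1, so result = 1
  (p ⊃ (p ⊃ ¬p)): 0 ≤ 1, so result = 1
  (q ⊃ (p ⊃ (p ⊃ ¬p))): 0 ≤ 1, so result = 1
  (q ⊃ (q ⊃ (p ⊃ (p ⊃ ¬p)))): 0 ≤ 1, so result = 1
  (p ⊃ (q ⊃ (q ⊃ (p ⊃ (p ⊃ ¬p))))): 0 ≤ 1, so result = 1
  (q ⊃ (p ⊃ (q ⊃ (q ⊃ (p ⊃ (p ⊃ ¬p)))))): 0 ≤ 1, so result = 1
  (¬p ⊃ (q ⊃ (p ⊃ (q ⊃ (q ⊃ (p ⊃ (p ⊃ ¬p))))))): 1 ≤ 1, so result = 1
All 36 assignments give value 1 — the formula is a G_6-tautology.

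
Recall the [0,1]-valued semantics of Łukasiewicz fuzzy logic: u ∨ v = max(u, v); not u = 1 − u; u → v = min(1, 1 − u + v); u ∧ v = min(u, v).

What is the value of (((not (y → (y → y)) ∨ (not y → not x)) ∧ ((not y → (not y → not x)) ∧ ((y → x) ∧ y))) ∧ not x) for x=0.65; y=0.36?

(y → y): min(1, 1 − 0.36 + 0.36) = 1
(y → (y → y)): min(1, 1 − 0.36 + 1) = 1
not (y → (y → y)): Łukasiewicz ¬ gives 1 − 1 = 0
not y: Łukasiewicz ¬ gives 1 − 0.36 = 0.64
not x: Łukasiewicz ¬ gives 1 − 0.65 = 0.35
(not y → not x): min(1, 1 − 0.64 + 0.35) = 0.71
(not (y → (y → y)) ∨ (not y → not x)) = max(0, 0.71) = 0.71
not y: Łukasiewicz ¬ gives 1 − 0.36 = 0.64
not y: Łukasiewicz ¬ gives 1 − 0.36 = 0.64
not x: Łukasiewicz ¬ gives 1 − 0.65 = 0.35
(not y → not x): min(1, 1 − 0.64 + 0.35) = 0.71
(not y → (not y → not x)): min(1, 1 − 0.64 + 0.71) = 1
(y → x): min(1, 1 − 0.36 + 0.65) = 1
((y → x) ∧ y) = min(1, 0.36) = 0.36
((not y → (not y → not x)) ∧ ((y → x) ∧ y)) = min(1, 0.36) = 0.36
((not (y → (y → y)) ∨ (not y → not x)) ∧ ((not y → (not y → not x)) ∧ ((y → x) ∧ y))) = min(0.71, 0.36) = 0.36
not x: Łukasiewicz ¬ gives 1 − 0.65 = 0.35
(((not (y → (y → y)) ∨ (not y → not x)) ∧ ((not y → (not y → not x)) ∧ ((y → x) ∧ y))) ∧ not x) = min(0.36, 0.35) = 0.35

0.35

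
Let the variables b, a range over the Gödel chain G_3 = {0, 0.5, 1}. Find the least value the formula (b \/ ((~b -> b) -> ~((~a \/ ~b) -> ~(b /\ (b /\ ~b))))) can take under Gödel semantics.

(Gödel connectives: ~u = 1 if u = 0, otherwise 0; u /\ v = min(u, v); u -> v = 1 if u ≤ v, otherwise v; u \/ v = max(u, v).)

0.50

The minimum is attained at b = 0.5, a = 0:
  ~b: Gödel ¬ of 0.5 = 0 (operand ≠ 0)
  (~b -> b): 0 ≤ 0.5, so result = 1
  ~a: Gödel ¬ of 0 = 1 (operand is 0)
  ~b: Gödel ¬ of 0.5 = 0 (operand ≠ 0)
  (~a \/ ~b) = max(1, 0) = 1
  ~b: Gödel ¬ of 0.5 = 0 (operand ≠ 0)
  (b /\ ~b) = min(0.5, 0) = 0
  (b /\ (b /\ ~b)) = min(0.5, 0) = 0
  ~(b /\ (b /\ ~b)): Gödel ¬ of 0 = 1 (operand is 0)
  ((~a \/ ~b) -> ~(b /\ (b /\ ~b))): 1 ≤ 1, so result = 1
  ~((~a \/ ~b) -> ~(b /\ (b /\ ~b))): Gödel ¬ of 1 = 0 (operand ≠ 0)
  ((~b -> b) -> ~((~a \/ ~b) -> ~(b /\ (b /\ ~b)))): 1 > 0, so result = 0
  (b \/ ((~b -> b) -> ~((~a \/ ~b) -> ~(b /\ (b /\ ~b))))) = max(0.5, 0) = 0.5
Checking all 9 assignments confirms none give a value below 0.50.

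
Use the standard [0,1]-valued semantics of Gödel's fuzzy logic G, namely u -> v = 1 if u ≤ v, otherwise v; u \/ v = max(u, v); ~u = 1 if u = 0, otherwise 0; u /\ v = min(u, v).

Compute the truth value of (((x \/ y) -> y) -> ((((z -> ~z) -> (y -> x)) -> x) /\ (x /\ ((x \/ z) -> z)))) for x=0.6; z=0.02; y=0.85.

(x \/ y) = max(0.6, 0.85) = 0.85
((x \/ y) -> y): 0.85 ≤ 0.85, so result = 1
~z: Gödel ¬ of 0.02 = 0 (operand ≠ 0)
(z -> ~z): 0.02 > 0, so result = 0
(y -> x): 0.85 > 0.6, so result = 0.6
((z -> ~z) -> (y -> x)): 0 ≤ 0.6, so result = 1
(((z -> ~z) -> (y -> x)) -> x): 1 > 0.6, so result = 0.6
(x \/ z) = max(0.6, 0.02) = 0.6
((x \/ z) -> z): 0.6 > 0.02, so result = 0.02
(x /\ ((x \/ z) -> z)) = min(0.6, 0.02) = 0.02
((((z -> ~z) -> (y -> x)) -> x) /\ (x /\ ((x \/ z) -> z))) = min(0.6, 0.02) = 0.02
(((x \/ y) -> y) -> ((((z -> ~z) -> (y -> x)) -> x) /\ (x /\ ((x \/ z) -> z)))): 1 > 0.02, so result = 0.02

0.02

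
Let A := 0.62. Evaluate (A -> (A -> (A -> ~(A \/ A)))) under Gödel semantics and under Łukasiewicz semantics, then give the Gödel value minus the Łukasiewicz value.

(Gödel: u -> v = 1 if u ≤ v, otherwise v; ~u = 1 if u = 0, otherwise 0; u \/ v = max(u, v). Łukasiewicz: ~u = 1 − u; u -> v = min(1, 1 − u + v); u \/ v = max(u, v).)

Gödel evaluation:
  (A \/ A) = max(0.62, 0.62) = 0.62
  ~(A \/ A): Gödel ¬ of 0.62 = 0 (operand ≠ 0)
  (A -> ~(A \/ A)): 0.62 > 0, so result = 0
  (A -> (A -> ~(A \/ A))): 0.62 > 0, so result = 0
  (A -> (A -> (A -> ~(A \/ A)))): 0.62 > 0, so result = 0
  Gödel value = 0
Łukasiewicz evaluation:
  (A \/ A) = max(0.62, 0.62) = 0.62
  ~(A \/ A): Łukasiewicz ¬ gives 1 − 0.62 = 0.38
  (A -> ~(A \/ A)): min(1, 1 − 0.62 + 0.38) = 0.76
  (A -> (A -> ~(A \/ A))): min(1, 1 − 0.62 + 0.76) = 1
  (A -> (A -> (A -> ~(A \/ A)))): min(1, 1 − 0.62 + 1) = 1
  Łukasiewicz value = 1
Difference: 0 − 1 = -1.00

-1.00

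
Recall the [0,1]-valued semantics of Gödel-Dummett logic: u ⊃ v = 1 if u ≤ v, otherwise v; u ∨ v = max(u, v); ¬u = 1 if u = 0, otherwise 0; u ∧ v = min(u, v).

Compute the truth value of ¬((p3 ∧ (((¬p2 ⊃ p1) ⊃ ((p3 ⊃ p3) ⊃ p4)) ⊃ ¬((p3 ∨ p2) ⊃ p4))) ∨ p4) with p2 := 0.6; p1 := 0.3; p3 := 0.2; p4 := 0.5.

¬p2: Gödel ¬ of 0.6 = 0 (operand ≠ 0)
(¬p2 ⊃ p1): 0 ≤ 0.3, so result = 1
(p3 ⊃ p3): 0.2 ≤ 0.2, so result = 1
((p3 ⊃ p3) ⊃ p4): 1 > 0.5, so result = 0.5
((¬p2 ⊃ p1) ⊃ ((p3 ⊃ p3) ⊃ p4)): 1 > 0.5, so result = 0.5
(p3 ∨ p2) = max(0.2, 0.6) = 0.6
((p3 ∨ p2) ⊃ p4): 0.6 > 0.5, so result = 0.5
¬((p3 ∨ p2) ⊃ p4): Gödel ¬ of 0.5 = 0 (operand ≠ 0)
(((¬p2 ⊃ p1) ⊃ ((p3 ⊃ p3) ⊃ p4)) ⊃ ¬((p3 ∨ p2) ⊃ p4)): 0.5 > 0, so result = 0
(p3 ∧ (((¬p2 ⊃ p1) ⊃ ((p3 ⊃ p3) ⊃ p4)) ⊃ ¬((p3 ∨ p2) ⊃ p4))) = min(0.2, 0) = 0
((p3 ∧ (((¬p2 ⊃ p1) ⊃ ((p3 ⊃ p3) ⊃ p4)) ⊃ ¬((p3 ∨ p2) ⊃ p4))) ∨ p4) = max(0, 0.5) = 0.5
¬((p3 ∧ (((¬p2 ⊃ p1) ⊃ ((p3 ⊃ p3) ⊃ p4)) ⊃ ¬((p3 ∨ p2) ⊃ p4))) ∨ p4): Gödel ¬ of 0.5 = 0 (operand ≠ 0)

0.00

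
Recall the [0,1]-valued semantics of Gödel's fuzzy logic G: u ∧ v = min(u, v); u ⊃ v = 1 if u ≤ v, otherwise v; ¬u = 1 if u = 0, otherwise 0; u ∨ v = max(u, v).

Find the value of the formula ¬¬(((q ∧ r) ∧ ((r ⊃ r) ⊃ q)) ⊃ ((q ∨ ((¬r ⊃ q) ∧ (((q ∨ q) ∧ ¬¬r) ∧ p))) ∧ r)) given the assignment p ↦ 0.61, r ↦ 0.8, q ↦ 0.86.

1.00

(q ∧ r) = min(0.86, 0.8) = 0.8
(r ⊃ r): 0.8 ≤ 0.8, so result = 1
((r ⊃ r) ⊃ q): 1 > 0.86, so result = 0.86
((q ∧ r) ∧ ((r ⊃ r) ⊃ q)) = min(0.8, 0.86) = 0.8
¬r: Gödel ¬ of 0.8 = 0 (operand ≠ 0)
(¬r ⊃ q): 0 ≤ 0.86, so result = 1
(q ∨ q) = max(0.86, 0.86) = 0.86
¬r: Gödel ¬ of 0.8 = 0 (operand ≠ 0)
¬¬r: Gödel ¬ of 0 = 1 (operand is 0)
((q ∨ q) ∧ ¬¬r) = min(0.86, 1) = 0.86
(((q ∨ q) ∧ ¬¬r) ∧ p) = min(0.86, 0.61) = 0.61
((¬r ⊃ q) ∧ (((q ∨ q) ∧ ¬¬r) ∧ p)) = min(1, 0.61) = 0.61
(q ∨ ((¬r ⊃ q) ∧ (((q ∨ q) ∧ ¬¬r) ∧ p))) = max(0.86, 0.61) = 0.86
((q ∨ ((¬r ⊃ q) ∧ (((q ∨ q) ∧ ¬¬r) ∧ p))) ∧ r) = min(0.86, 0.8) = 0.8
(((q ∧ r) ∧ ((r ⊃ r) ⊃ q)) ⊃ ((q ∨ ((¬r ⊃ q) ∧ (((q ∨ q) ∧ ¬¬r) ∧ p))) ∧ r)): 0.8 ≤ 0.8, so result = 1
¬(((q ∧ r) ∧ ((r ⊃ r) ⊃ q)) ⊃ ((q ∨ ((¬r ⊃ q) ∧ (((q ∨ q) ∧ ¬¬r) ∧ p))) ∧ r)): Gödel ¬ of 1 = 0 (operand ≠ 0)
¬¬(((q ∧ r) ∧ ((r ⊃ r) ⊃ q)) ⊃ ((q ∨ ((¬r ⊃ q) ∧ (((q ∨ q) ∧ ¬¬r) ∧ p))) ∧ r)): Gödel ¬ of 0 = 1 (operand is 0)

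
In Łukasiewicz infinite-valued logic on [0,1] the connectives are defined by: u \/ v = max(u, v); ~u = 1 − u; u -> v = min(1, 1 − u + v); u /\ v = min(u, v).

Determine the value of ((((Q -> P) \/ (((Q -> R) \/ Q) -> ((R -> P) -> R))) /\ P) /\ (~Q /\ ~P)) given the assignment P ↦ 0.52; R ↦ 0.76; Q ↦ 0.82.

(Q -> P): min(1, 1 − 0.82 + 0.52) = 0.7
(Q -> R): min(1, 1 − 0.82 + 0.76) = 0.94
((Q -> R) \/ Q) = max(0.94, 0.82) = 0.94
(R -> P): min(1, 1 − 0.76 + 0.52) = 0.76
((R -> P) -> R): min(1, 1 − 0.76 + 0.76) = 1
(((Q -> R) \/ Q) -> ((R -> P) -> R)): min(1, 1 − 0.94 + 1) = 1
((Q -> P) \/ (((Q -> R) \/ Q) -> ((R -> P) -> R))) = max(0.7, 1) = 1
(((Q -> P) \/ (((Q -> R) \/ Q) -> ((R -> P) -> R))) /\ P) = min(1, 0.52) = 0.52
~Q: Łukasiewicz ¬ gives 1 − 0.82 = 0.18
~P: Łukasiewicz ¬ gives 1 − 0.52 = 0.48
(~Q /\ ~P) = min(0.18, 0.48) = 0.18
((((Q -> P) \/ (((Q -> R) \/ Q) -> ((R -> P) -> R))) /\ P) /\ (~Q /\ ~P)) = min(0.52, 0.18) = 0.18

0.18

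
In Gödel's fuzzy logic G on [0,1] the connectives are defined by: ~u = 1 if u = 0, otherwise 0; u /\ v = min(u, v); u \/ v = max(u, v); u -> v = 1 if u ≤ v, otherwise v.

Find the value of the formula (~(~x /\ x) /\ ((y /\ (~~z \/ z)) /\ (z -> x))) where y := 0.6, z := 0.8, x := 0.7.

0.60

~x: Gödel ¬ of 0.7 = 0 (operand ≠ 0)
(~x /\ x) = min(0, 0.7) = 0
~(~x /\ x): Gödel ¬ of 0 = 1 (operand is 0)
~z: Gödel ¬ of 0.8 = 0 (operand ≠ 0)
~~z: Gödel ¬ of 0 = 1 (operand is 0)
(~~z \/ z) = max(1, 0.8) = 1
(y /\ (~~z \/ z)) = min(0.6, 1) = 0.6
(z -> x): 0.8 > 0.7, so result = 0.7
((y /\ (~~z \/ z)) /\ (z -> x)) = min(0.6, 0.7) = 0.6
(~(~x /\ x) /\ ((y /\ (~~z \/ z)) /\ (z -> x))) = min(1, 0.6) = 0.6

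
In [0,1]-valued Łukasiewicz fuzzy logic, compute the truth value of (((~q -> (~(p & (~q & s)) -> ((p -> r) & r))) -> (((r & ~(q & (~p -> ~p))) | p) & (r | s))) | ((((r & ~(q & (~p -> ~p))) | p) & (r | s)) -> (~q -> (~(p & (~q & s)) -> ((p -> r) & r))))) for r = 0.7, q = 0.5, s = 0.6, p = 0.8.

1.00

~q: Łukasiewicz ¬ gives 1 − 0.5 = 0.5
~q: Łukasiewicz ¬ gives 1 − 0.5 = 0.5
(~q & s) = min(0.5, 0.6) = 0.5
(p & (~q & s)) = min(0.8, 0.5) = 0.5
~(p & (~q & s)): Łukasiewicz ¬ gives 1 − 0.5 = 0.5
(p -> r): min(1, 1 − 0.8 + 0.7) = 0.9
((p -> r) & r) = min(0.9, 0.7) = 0.7
(~(p & (~q & s)) -> ((p -> r) & r)): min(1, 1 − 0.5 + 0.7) = 1
(~q -> (~(p & (~q & s)) -> ((p -> r) & r))): min(1, 1 − 0.5 + 1) = 1
~p: Łukasiewicz ¬ gives 1 − 0.8 = 0.2
~p: Łukasiewicz ¬ gives 1 − 0.8 = 0.2
(~p -> ~p): min(1, 1 − 0.2 + 0.2) = 1
(q & (~p -> ~p)) = min(0.5, 1) = 0.5
~(q & (~p -> ~p)): Łukasiewicz ¬ gives 1 − 0.5 = 0.5
(r & ~(q & (~p -> ~p))) = min(0.7, 0.5) = 0.5
((r & ~(q & (~p -> ~p))) | p) = max(0.5, 0.8) = 0.8
(r | s) = max(0.7, 0.6) = 0.7
(((r & ~(q & (~p -> ~p))) | p) & (r | s)) = min(0.8, 0.7) = 0.7
((~q -> (~(p & (~q & s)) -> ((p -> r) & r))) -> (((r & ~(q & (~p -> ~p))) | p) & (r | s))): min(1, 1 − 1 + 0.7) = 0.7
~p: Łukasiewicz ¬ gives 1 − 0.8 = 0.2
~p: Łukasiewicz ¬ gives 1 − 0.8 = 0.2
(~p -> ~p): min(1, 1 − 0.2 + 0.2) = 1
(q & (~p -> ~p)) = min(0.5, 1) = 0.5
~(q & (~p -> ~p)): Łukasiewicz ¬ gives 1 − 0.5 = 0.5
(r & ~(q & (~p -> ~p))) = min(0.7, 0.5) = 0.5
((r & ~(q & (~p -> ~p))) | p) = max(0.5, 0.8) = 0.8
(r | s) = max(0.7, 0.6) = 0.7
(((r & ~(q & (~p -> ~p))) | p) & (r | s)) = min(0.8, 0.7) = 0.7
~q: Łukasiewicz ¬ gives 1 − 0.5 = 0.5
~q: Łukasiewicz ¬ gives 1 − 0.5 = 0.5
(~q & s) = min(0.5, 0.6) = 0.5
(p & (~q & s)) = min(0.8, 0.5) = 0.5
~(p & (~q & s)): Łukasiewicz ¬ gives 1 − 0.5 = 0.5
(p -> r): min(1, 1 − 0.8 + 0.7) = 0.9
((p -> r) & r) = min(0.9, 0.7) = 0.7
(~(p & (~q & s)) -> ((p -> r) & r)): min(1, 1 − 0.5 + 0.7) = 1
(~q -> (~(p & (~q & s)) -> ((p -> r) & r))): min(1, 1 − 0.5 + 1) = 1
((((r & ~(q & (~p -> ~p))) | p) & (r | s)) -> (~q -> (~(p & (~q & s)) -> ((p -> r) & r)))): min(1, 1 − 0.7 + 1) = 1
(((~q -> (~(p & (~q & s)) -> ((p -> r) & r))) -> (((r & ~(q & (~p -> ~p))) | p) & (r | s))) | ((((r & ~(q & (~p -> ~p))) | p) & (r | s)) -> (~q -> (~(p & (~q & s)) -> ((p -> r) & r))))) = max(0.7, 1) = 1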